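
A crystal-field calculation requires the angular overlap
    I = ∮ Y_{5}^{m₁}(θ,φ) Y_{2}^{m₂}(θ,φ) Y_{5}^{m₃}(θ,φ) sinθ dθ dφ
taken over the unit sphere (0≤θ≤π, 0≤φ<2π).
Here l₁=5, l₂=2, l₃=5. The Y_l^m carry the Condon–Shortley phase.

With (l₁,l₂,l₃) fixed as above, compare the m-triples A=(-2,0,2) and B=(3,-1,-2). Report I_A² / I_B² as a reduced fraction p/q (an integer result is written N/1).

l's match ⇒ only the (l;m) 3-j factors differ between A and B.
A: triangle coeff Δ(5,2,5) = 1/38610; Σ_t [0,2]: t=0:+1/20160 t=1:−1/1440 t=2:+1/2880 = -1/3360; (3j)²=6/715 [(5 2 5; -2 0 2)], sign=+1
B: triangle coeff Δ(5,2,5) = 1/38610; Σ_t [0,1]: t=0:+1/2880 t=1:−1/10080 = 1/4032; (3j)²=10/429 [(5 2 5; 3 -1 -2)], sign=-1
I_A²/I_B² = (6/715)/(10/429) = 9/25

9/25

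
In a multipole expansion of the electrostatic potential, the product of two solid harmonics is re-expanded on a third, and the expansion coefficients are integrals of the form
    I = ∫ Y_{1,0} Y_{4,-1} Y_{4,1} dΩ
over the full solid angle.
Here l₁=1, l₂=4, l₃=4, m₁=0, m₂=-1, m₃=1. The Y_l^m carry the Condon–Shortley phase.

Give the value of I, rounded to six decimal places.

0.000000

Σlᵢ=9 odd — θ-integrand is odd under cosθ→−cosθ; I=0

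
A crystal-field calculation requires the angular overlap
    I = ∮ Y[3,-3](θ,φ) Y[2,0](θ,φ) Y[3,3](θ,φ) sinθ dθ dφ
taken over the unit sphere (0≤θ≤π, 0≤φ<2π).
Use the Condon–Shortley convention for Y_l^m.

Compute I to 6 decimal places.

0.210261

Rules hold: Σm=0, L=8 even, 1≤3≤5.
N = 7·5·7 = 245
Δ = 2!·4!·2!/9! = 1/3780
Racah Σ t=0..2: t=0:+1/24 t=1:−1/4 t=2:+1/24 = -1/6
⇒ 3j(3 2 3; 0 0 0)² = 4/105, sgn +1
Racah Σ t=2..2: t=2:+1/96 = 1/96
⇒ 3j(3 2 3; -3 0 3)² = 5/84, sgn +1
4πI² = N·(3j₀)²·(3jₘ)² = 5/9
I = +1·√(0.555556/4π) = 0.21026104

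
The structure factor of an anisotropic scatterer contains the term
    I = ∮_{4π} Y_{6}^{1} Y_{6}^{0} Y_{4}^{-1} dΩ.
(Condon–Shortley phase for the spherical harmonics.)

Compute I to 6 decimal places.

m-sum 0 ✓  L=16 even ✓  0≤4≤12 ✓
Π(2lᵢ+1) = 13×13×9 = 1521
triangle coeff Δ(6,6,4) = 1/15315300
Σ_t [2,6]: t=2:+1/829440 t=3:−1/25920 t=4:+1/9216 t=5:−1/25920 t=6:+1/829440 = 7/207360
(3j)²=28/2431 [(6 6 4; 0 0 0)], sign=+1
Σ_t [2,5]: t=2:+1/207360 t=3:−1/17280 t=4:+1/13824 t=5:−1/103680 = 1/103680
(3j)²=10/7293 [(6 6 4; 1 0 -1)], sign=-1
⇒ 4πI² = 840/34969
I = (-1)√(840/34969/(4π)) = -0.04372130

-0.043721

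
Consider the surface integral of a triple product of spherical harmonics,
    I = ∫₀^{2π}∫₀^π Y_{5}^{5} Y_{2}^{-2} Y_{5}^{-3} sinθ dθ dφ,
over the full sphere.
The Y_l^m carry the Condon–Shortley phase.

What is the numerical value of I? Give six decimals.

0.088588

m-sum 0 ✓  L=12 even ✓  3≤5≤7 ✓
Π(2lᵢ+1) = 11×5×11 = 605
triangle coeff Δ(5,2,5) = 1/38610
Σ_t [0,2]: t=0:+1/2880 t=1:−1/576 t=2:+1/2880 = -1/960
(3j)²=10/429 [(5 2 5; 0 0 0)], sign=+1
Σ_t [0,0]: t=0:+1/161280 = 1/161280
(3j)²=1/143 [(5 2 5; 5 -2 -3)], sign=+1
⇒ 4πI² = 50/507
I = (+1)√(50/507/(4π)) = 0.08858824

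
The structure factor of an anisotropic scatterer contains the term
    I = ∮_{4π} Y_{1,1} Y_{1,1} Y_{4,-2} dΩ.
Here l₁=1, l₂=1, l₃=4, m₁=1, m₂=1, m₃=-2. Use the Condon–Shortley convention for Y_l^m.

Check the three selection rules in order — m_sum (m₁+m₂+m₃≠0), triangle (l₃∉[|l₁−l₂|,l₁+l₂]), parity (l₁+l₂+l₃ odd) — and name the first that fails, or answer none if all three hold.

triangle

Σmᵢ = 0  ✓
l₃∈[|l₁−l₂|,l₁+l₂]=[0,2], have l₃=4  ✗
Σlᵢ = 6 ⇒ even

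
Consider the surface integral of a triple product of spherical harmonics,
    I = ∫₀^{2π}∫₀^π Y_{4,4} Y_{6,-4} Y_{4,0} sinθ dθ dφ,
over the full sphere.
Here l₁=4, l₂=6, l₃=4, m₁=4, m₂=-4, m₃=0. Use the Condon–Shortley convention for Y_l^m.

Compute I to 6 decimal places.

-0.190852

Rules hold: Σm=0, L=14 even, 2≤4≤10.
N = 9·13·9 = 1053
Δ = 6!·2!·6!/15! = 1/1261260
Racah Σ t=2..4: t=2:+1/4608 t=3:−1/1296 t=4:+1/4608 = -7/20736
⇒ 3j(4 6 4; 0 0 0)² = 20/1287, sgn -1
Racah Σ t=0..0: t=0:+1/69120 = 1/69120
⇒ 3j(4 6 4; 4 -4 0)² = 4/143, sgn +1
4πI² = N·(3j₀)²·(3jₘ)² = 720/1573
I = -1·√(0.457724/4π) = -0.19085211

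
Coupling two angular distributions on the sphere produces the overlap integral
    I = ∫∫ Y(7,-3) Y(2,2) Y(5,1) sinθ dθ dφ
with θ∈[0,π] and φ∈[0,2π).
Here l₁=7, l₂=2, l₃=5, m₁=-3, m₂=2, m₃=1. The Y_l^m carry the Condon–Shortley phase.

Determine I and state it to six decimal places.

m-sum 0 ✓  L=14 even ✓  5≤5≤9 ✓
Π(2lᵢ+1) = 15×5×11 = 825
triangle coeff Δ(7,2,5) = 1/15015
Σ_t [2,2]: t=2:+1/57600 = 1/57600
(3j)²=21/715 [(7 2 5; 0 0 0)], sign=-1
Σ_t [4,4]: t=4:+1/414720 = 1/414720
(3j)²=2/143 [(7 2 5; -3 2 1)], sign=+1
⇒ 4πI² = 630/1859
I = (-1)√(630/1859/(4π)) = -0.16421985

-0.164220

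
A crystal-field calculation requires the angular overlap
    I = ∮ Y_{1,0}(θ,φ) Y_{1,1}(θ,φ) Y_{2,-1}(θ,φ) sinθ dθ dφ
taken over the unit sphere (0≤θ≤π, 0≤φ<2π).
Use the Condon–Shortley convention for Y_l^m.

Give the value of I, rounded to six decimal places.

-0.218510

Checks pass: Σm=0; 4 even; l₃=2∈[0,2].
(2·1+1)(2·1+1)(2·2+1) = 45
Δ: 0! 2! 2! / 5! → 1/30
sum: t=0:+1/1 = 1/1
3j²(1 1 2; 0 0 0) = Δ·Π!·Σ² = 2/15  (sign +1)
sum: t=0:+1/2 = 1/2
3j²(1 1 2; 0 1 -1) = Δ·Π!·Σ² = 1/10  (sign -1)
combine: 4πI² = 45·2/15·1/10 = 3/5
take √, sign -1: I = -0.21850969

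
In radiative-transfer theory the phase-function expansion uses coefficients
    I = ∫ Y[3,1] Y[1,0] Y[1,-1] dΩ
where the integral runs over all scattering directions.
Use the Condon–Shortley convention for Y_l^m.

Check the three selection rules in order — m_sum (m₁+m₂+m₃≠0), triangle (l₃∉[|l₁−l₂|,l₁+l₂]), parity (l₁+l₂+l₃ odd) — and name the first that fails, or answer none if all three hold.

triangle

m₁+m₂+m₃ = 1 + 0 − 1 = 0  ✓
triangle: |3−1|=2 ≤ l₃=1 ≤ 3+1=4  ✗
parity: l₁+l₂+l₃ = 5 is odd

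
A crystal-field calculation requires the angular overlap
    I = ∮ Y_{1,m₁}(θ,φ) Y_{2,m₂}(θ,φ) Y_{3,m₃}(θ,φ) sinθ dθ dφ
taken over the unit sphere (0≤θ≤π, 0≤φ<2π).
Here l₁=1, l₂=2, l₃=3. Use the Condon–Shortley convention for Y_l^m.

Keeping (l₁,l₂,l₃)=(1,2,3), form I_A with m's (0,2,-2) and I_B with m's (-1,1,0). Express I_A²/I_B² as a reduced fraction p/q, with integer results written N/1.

Shared (l₁,l₂,l₃)=(1,2,3): N and (l;000)² cancel in I_A²/I_B².
A: Δ = 0!·2!·4!/7! = 1/105; Racah Σ t=0..0: t=0:+1/24 = 1/24; ⇒ 3j(1 2 3; 0 2 -2)² = 1/21, sgn -1
B: Δ = 0!·2!·4!/7! = 1/105; Racah Σ t=0..0: t=0:+1/12 = 1/12; ⇒ 3j(1 2 3; -1 1 0)² = 1/35, sgn -1
I_A²/I_B² = (1/21)/(1/35) = 5/3

5/3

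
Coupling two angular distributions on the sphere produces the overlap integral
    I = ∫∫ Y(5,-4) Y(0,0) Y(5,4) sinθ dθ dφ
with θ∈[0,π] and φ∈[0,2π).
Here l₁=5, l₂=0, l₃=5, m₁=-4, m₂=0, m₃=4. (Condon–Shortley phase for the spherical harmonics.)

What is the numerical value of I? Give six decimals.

Rules hold: Σm=0, L=10 even, 5≤5≤5.
N = 11·1·11 = 121
Δ = 0!·10!·0!/11! = 1/11
Racah Σ t=0..0: t=0:+1/14400 = 1/14400
⇒ 3j(5 0 5; 0 0 0)² = 1/11, sgn -1
Racah Σ t=0..0: t=0:+1/362880 = 1/362880
⇒ 3j(5 0 5; -4 0 4)² = 1/11, sgn -1
4πI² = N·(3j₀)²·(3jₘ)² = 1/1
I = +1·√(1/4π) = 0.28209479

0.282095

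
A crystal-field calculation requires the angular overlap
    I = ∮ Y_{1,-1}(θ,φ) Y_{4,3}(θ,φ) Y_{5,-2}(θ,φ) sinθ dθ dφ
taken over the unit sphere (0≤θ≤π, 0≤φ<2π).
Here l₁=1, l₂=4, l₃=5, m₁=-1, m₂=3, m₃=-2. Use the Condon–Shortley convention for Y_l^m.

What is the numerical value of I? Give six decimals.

0.085055

Checks pass: Σm=0; 10 even; l₃=5∈[3,5].
(2·1+1)(2·4+1)(2·5+1) = 297
Δ: 0! 2! 8! / 11! → 1/495
sum: t=0:+1/576 = 1/576
3j²(1 4 5; 0 0 0) = Δ·Π!·Σ² = 5/99  (sign -1)
sum: t=0:+1/10080 = 1/10080
3j²(1 4 5; -1 3 -2) = Δ·Π!·Σ² = 1/165  (sign -1)
combine: 4πI² = 297·5/99·1/165 = 1/11
take √, sign +1: I = 0.08505478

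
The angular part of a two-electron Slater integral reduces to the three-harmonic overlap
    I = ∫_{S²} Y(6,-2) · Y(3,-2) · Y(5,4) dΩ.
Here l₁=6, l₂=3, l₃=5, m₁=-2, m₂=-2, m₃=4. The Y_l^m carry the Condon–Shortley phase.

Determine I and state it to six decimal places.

-0.139560

m-sum 0 ✓  L=14 even ✓  3≤5≤9 ✓
Π(2lᵢ+1) = 13×7×11 = 1001
triangle coeff Δ(6,3,5) = 1/675675
Σ_t [1,3]: t=1:−1/8640 t=2:+1/2304 t=3:−1/8640 = 7/34560
(3j)²=7/429 [(6 3 5; 0 0 0)], sign=-1
Σ_t [0,1]: t=0:+1/967680 t=1:−1/60480 = -1/64512
(3j)²=15/1001 [(6 3 5; -2 -2 4)], sign=+1
⇒ 4πI² = 35/143
I = (-1)√(35/143/(4π)) = -0.13956004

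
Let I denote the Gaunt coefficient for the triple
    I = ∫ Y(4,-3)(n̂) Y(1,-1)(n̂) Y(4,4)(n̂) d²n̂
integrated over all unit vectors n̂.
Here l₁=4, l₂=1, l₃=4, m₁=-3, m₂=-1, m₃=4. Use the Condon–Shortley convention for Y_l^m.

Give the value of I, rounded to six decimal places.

L=9 odd ⇒ parity kills the (l;000) factor ⇒ I = 0

0.000000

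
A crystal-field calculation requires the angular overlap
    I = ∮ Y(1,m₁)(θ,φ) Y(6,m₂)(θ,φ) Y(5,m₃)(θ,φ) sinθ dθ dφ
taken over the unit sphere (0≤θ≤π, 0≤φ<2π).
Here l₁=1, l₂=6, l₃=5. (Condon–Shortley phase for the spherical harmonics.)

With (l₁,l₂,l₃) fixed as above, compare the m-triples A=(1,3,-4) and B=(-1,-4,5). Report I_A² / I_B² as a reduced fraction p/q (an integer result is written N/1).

l's match ⇒ only the (l;m) 3-j factors differ between A and B.
A: triangle coeff Δ(1,6,5) = 1/858; Σ_t [0,0]: t=0:+1/725760 = 1/725760; (3j)²=1/286 [(1 6 5; 1 3 -4)], sign=-1
B: triangle coeff Δ(1,6,5) = 1/858; Σ_t [2,2]: t=2:+1/7257600 = 1/7257600; (3j)²=1/858 [(1 6 5; -1 -4 5)], sign=+1
I_A²/I_B² = (1/286)/(1/858) = 3/1

3/1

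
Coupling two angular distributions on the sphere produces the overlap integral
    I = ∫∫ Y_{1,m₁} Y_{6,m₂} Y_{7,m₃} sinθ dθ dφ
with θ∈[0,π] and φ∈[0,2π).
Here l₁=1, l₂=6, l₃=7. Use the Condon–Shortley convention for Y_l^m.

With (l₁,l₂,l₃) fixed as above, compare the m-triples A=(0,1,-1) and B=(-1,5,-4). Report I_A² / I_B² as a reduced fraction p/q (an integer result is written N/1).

Shared (l₁,l₂,l₃)=(1,6,7): N and (l;000)² cancel in I_A²/I_B².
A: Δ = 0!·2!·12!/15! = 1/1365; Racah Σ t=0..0: t=0:+1/604800 = 1/604800; ⇒ 3j(1 6 7; 0 1 -1)² = 16/455, sgn +1
B: Δ = 0!·2!·12!/15! = 1/1365; Racah Σ t=0..0: t=0:+1/79833600 = 1/79833600; ⇒ 3j(1 6 7; -1 5 -4)² = 1/455, sgn -1
I_A²/I_B² = (16/455)/(1/455) = 16/1

16/1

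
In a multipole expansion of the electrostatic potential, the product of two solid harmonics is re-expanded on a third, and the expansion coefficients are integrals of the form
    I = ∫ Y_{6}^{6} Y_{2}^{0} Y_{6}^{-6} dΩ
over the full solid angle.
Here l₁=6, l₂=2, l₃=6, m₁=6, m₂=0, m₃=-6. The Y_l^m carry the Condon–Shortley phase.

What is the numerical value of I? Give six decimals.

m-sum 0 ✓  L=14 even ✓  4≤6≤8 ✓
Π(2lᵢ+1) = 13×5×13 = 845
triangle coeff Δ(6,2,6) = 1/90090
Σ_t [0,2]: t=0:+1/69120 t=1:−1/14400 t=2:+1/69120 = -7/172800
(3j)²=14/715 [(6 2 6; 0 0 0)], sign=-1
Σ_t [0,0]: t=0:+1/14515200 = 1/14515200
(3j)²=22/455 [(6 2 6; 6 0 -6)], sign=+1
⇒ 4πI² = 4/5
I = (-1)√(4/5/(4π)) = -0.25231325

-0.252313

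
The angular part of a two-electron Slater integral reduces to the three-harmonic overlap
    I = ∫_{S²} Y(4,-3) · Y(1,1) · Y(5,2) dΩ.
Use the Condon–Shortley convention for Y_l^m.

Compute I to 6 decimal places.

Rules hold: Σm=0, L=10 even, 3≤5≤5.
N = 9·3·11 = 297
Δ = 0!·8!·2!/11! = 1/495
Racah Σ t=0..0: t=0:+1/576 = 1/576
⇒ 3j(4 1 5; 0 0 0)² = 5/99, sgn -1
Racah Σ t=0..0: t=0:+1/10080 = 1/10080
⇒ 3j(4 1 5; -3 1 2)² = 1/165, sgn -1
4πI² = N·(3j₀)²·(3jₘ)² = 1/11
I = +1·√(0.0909091/4π) = 0.08505478

0.085055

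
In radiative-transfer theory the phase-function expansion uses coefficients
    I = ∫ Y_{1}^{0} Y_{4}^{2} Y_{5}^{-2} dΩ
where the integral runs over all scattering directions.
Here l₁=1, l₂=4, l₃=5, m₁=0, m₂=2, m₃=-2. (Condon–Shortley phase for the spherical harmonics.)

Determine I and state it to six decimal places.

Rules hold: Σm=0, L=10 even, 3≤5≤5.
N = 3·9·11 = 297
Δ = 0!·2!·8!/11! = 1/495
Racah Σ t=0..0: t=0:+1/576 = 1/576
⇒ 3j(1 4 5; 0 0 0)² = 5/99, sgn -1
Racah Σ t=0..0: t=0:+1/1440 = 1/1440
⇒ 3j(1 4 5; 0 2 -2)² = 7/165, sgn -1
4πI² = N·(3j₀)²·(3jₘ)² = 7/11
I = +1·√(0.636364/4π) = 0.22503380

0.225034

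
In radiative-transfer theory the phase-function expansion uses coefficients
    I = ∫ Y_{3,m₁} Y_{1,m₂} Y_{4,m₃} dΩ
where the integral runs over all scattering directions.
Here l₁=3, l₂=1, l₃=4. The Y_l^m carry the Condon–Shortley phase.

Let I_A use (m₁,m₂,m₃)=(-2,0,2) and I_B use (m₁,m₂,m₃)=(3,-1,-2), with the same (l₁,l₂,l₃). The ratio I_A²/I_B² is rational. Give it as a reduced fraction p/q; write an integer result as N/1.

Same 3,1,4: normalisation and zero-m 3j drop out of the ratio.
A: Δ: 0! 6! 2! / 9! → 1/252; sum: t=0:+1/120 = 1/120; 3j²(3 1 4; -2 0 2) = Δ·Π!·Σ² = 1/21  (sign +1)
B: Δ: 0! 6! 2! / 9! → 1/252; sum: t=0:+1/1440 = 1/1440; 3j²(3 1 4; 3 -1 -2) = Δ·Π!·Σ² = 1/252  (sign +1)
I_A²/I_B² = (1/21)/(1/252) = 12/1

12/1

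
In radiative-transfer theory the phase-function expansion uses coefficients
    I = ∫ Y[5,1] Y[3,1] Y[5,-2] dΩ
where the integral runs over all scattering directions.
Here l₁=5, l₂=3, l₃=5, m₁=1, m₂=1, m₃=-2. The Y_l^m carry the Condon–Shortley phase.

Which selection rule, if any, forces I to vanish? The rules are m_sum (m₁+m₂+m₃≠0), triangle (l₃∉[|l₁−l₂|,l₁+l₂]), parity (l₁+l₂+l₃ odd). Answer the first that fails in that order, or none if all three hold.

m₁+m₂+m₃ = 1 + 1 − 2 = 0  ✓
triangle: |5−3|=2 ≤ l₃=5 ≤ 5+3=8  ✓
parity: l₁+l₂+l₃ = 13 is odd  ✗

parity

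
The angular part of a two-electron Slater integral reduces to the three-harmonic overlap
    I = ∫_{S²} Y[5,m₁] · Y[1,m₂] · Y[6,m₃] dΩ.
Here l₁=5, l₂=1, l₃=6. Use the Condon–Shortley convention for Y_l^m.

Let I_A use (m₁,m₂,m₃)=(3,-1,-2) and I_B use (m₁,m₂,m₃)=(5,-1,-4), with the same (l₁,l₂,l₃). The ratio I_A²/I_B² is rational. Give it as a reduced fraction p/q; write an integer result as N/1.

6/1

l's match ⇒ only the (l;m) 3-j factors differ between A and B.
A: triangle coeff Δ(5,1,6) = 1/858; Σ_t [0,0]: t=0:+1/161280 = 1/161280; (3j)²=1/143 [(5 1 6; 3 -1 -2)], sign=+1
B: triangle coeff Δ(5,1,6) = 1/858; Σ_t [0,0]: t=0:+1/7257600 = 1/7257600; (3j)²=1/858 [(5 1 6; 5 -1 -4)], sign=+1
I_A²/I_B² = (1/143)/(1/858) = 6/1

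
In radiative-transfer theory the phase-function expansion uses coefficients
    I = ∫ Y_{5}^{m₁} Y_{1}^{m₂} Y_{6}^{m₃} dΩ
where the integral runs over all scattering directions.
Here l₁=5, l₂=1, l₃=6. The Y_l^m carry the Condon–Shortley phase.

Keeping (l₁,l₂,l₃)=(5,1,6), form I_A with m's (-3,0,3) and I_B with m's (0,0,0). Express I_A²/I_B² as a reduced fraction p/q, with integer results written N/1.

3/4

l's match ⇒ only the (l;m) 3-j factors differ between A and B.
A: triangle coeff Δ(5,1,6) = 1/858; Σ_t [0,0]: t=0:+1/80640 = 1/80640; (3j)²=9/286 [(5 1 6; -3 0 3)], sign=-1
B: triangle coeff Δ(5,1,6) = 1/858; Σ_t [0,0]: t=0:+1/14400 = 1/14400; (3j)²=6/143 [(5 1 6; 0 0 0)], sign=+1
I_A²/I_B² = (9/286)/(6/143) = 3/4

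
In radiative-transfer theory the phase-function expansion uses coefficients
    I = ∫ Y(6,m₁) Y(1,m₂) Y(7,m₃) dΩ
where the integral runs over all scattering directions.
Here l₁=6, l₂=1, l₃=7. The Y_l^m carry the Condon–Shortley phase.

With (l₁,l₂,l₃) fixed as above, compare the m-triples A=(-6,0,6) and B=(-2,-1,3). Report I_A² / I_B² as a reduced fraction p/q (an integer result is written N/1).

13/45

l's match ⇒ only the (l;m) 3-j factors differ between A and B.
A: triangle coeff Δ(6,1,7) = 1/1365; Σ_t [0,0]: t=0:+1/479001600 = 1/479001600; (3j)²=1/105 [(6 1 7; -6 0 6)], sign=-1
B: triangle coeff Δ(6,1,7) = 1/1365; Σ_t [0,0]: t=0:+1/1935360 = 1/1935360; (3j)²=3/91 [(6 1 7; -2 -1 3)], sign=+1
I_A²/I_B² = (1/105)/(3/91) = 13/45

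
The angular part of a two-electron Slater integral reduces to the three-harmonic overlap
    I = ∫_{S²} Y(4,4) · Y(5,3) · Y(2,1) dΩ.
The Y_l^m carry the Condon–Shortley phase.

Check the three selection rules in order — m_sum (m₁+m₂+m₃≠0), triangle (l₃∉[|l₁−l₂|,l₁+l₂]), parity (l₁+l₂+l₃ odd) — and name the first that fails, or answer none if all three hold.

azimuthal sum: 4 + 3 + 1 = 8  ✗
1 ≤ 2 ≤ 9 (triangle on l)
L = 4 + 5 + 2 = 11 (odd)

m_sum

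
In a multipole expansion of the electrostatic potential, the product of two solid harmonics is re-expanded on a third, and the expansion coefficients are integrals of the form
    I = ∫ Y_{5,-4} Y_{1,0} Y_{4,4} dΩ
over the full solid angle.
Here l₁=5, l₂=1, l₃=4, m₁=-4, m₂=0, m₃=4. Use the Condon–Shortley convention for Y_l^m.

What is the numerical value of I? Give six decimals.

0.147319

Checks pass: Σm=0; 10 even; l₃=4∈[4,6].
(2·5+1)(2·1+1)(2·4+1) = 297
Δ: 2! 8! 0! / 11! → 1/495
sum: t=1:−1/576 = -1/576
3j²(5 1 4; 0 0 0) = Δ·Π!·Σ² = 5/99  (sign -1)
sum: t=1:−1/40320 = -1/40320
3j²(5 1 4; -4 0 4) = Δ·Π!·Σ² = 1/55  (sign -1)
combine: 4πI² = 297·5/99·1/55 = 3/11
take √, sign +1: I = 0.14731920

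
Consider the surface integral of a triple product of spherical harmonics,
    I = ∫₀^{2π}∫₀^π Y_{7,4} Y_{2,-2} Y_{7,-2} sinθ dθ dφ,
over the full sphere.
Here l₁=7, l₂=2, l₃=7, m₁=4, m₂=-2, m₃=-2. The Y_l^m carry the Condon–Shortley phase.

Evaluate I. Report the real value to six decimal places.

-0.163963

Checks pass: Σm=0; 16 even; l₃=7∈[5,9].
(2·7+1)(2·2+1)(2·7+1) = 1125
Δ: 2! 12! 2! / 17! → 1/185640
sum: t=0:+1/2419200 t=1:−1/518400 t=2:+1/2419200 = -1/907200
3j²(7 2 7; 0 0 0) = Δ·Π!·Σ² = 56/3315  (sign +1)
sum: t=0:+1/8709120 = 1/8709120
3j²(7 2 7; 4 -2 -2) = Δ·Π!·Σ² = 55/3094  (sign -1)
combine: 4πI² = 1125·56/3315·55/3094 = 16500/48841
take √, sign -1: I = -0.16396259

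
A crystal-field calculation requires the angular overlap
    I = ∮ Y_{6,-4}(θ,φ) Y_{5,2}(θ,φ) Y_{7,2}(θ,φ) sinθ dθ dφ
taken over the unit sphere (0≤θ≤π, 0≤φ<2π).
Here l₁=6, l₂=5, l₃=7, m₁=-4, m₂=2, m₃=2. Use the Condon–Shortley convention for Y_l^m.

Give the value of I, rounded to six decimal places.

0.048529

Checks pass: Σm=0; 18 even; l₃=7∈[1,11].
(2·6+1)(2·5+1)(2·7+1) = 2145
Δ: 4! 8! 6! / 19! → 1/174594420
sum: t=0:+1/4147200 t=1:−1/207360 t=2:+1/82944 t=3:−1/207360 t=4:+1/4147200 = 1/345600
3j²(6 5 7; 0 0 0) = Δ·Π!·Σ² = 420/46189  (sign -1)
sum: t=2:+1/19353600 t=3:−1/1451520 t=4:+1/1244160 = 29/174182400
3j²(6 5 7; -4 2 2) = Δ·Π!·Σ² = 841/554268  (sign -1)
combine: 4πI² = 2145·420/46189·841/554268 = 441525/14919047
take √, sign +1: I = 0.04852909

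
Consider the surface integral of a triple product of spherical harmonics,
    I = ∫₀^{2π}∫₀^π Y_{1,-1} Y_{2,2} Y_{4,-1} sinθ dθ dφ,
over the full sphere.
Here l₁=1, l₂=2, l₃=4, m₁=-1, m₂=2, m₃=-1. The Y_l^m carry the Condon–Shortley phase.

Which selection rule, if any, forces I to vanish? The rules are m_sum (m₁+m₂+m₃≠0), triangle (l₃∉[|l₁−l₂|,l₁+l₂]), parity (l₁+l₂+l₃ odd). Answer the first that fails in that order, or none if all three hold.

triangle

Σmᵢ = 0  ✓
l₃∈[|l₁−l₂|,l₁+l₂]=[1,3], have l₃=4  ✗
Σlᵢ = 7 ⇒ odd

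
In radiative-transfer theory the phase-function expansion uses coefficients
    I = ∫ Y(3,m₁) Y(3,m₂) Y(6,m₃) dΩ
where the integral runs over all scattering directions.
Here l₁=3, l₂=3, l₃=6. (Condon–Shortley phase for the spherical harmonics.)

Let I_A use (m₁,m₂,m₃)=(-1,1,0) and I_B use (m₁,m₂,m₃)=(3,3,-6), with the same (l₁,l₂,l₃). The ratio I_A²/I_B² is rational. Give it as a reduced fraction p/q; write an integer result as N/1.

75/308

l's match ⇒ only the (l;m) 3-j factors differ between A and B.
A: triangle coeff Δ(3,3,6) = 1/12012; Σ_t [0,0]: t=0:+1/2304 = 1/2304; (3j)²=75/4004 [(3 3 6; -1 1 0)], sign=+1
B: triangle coeff Δ(3,3,6) = 1/12012; Σ_t [0,0]: t=0:+1/518400 = 1/518400; (3j)²=1/13 [(3 3 6; 3 3 -6)], sign=+1
I_A²/I_B² = (75/4004)/(1/13) = 75/308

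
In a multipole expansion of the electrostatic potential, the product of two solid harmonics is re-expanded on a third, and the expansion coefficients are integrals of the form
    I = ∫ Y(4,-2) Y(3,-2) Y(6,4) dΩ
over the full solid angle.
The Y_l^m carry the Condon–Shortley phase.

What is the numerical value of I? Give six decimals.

0.000000

L=13 odd ⇒ parity kills the (l;000) factor ⇒ I = 0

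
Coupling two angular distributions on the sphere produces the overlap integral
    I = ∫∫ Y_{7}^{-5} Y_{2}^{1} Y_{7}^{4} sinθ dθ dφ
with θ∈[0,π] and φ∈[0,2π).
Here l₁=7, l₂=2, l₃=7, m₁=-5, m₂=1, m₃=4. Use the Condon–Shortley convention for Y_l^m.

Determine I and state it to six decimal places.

-0.188767

Rules hold: Σm=0, L=16 even, 5≤7≤9.
N = 15·5·15 = 1125
Δ = 2!·12!·2!/17! = 1/185640
Racah Σ t=0..2: t=0:+1/2419200 t=1:−1/518400 t=2:+1/2419200 = -1/907200
⇒ 3j(7 2 7; 0 0 0)² = 56/3315, sgn +1
Racah Σ t=1..2: t=1:−1/79833600 t=2:+1/14515200 = 1/17740800
⇒ 3j(7 2 7; -5 1 4)² = 729/30940, sgn -1
4πI² = N·(3j₀)²·(3jₘ)² = 21870/48841
I = -1·√(0.44778/4π) = -0.18876748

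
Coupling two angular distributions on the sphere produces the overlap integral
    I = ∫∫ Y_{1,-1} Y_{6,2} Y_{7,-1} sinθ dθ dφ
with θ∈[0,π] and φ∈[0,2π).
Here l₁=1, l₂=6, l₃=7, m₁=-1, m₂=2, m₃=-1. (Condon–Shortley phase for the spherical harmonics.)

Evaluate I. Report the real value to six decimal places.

-0.135514

Checks pass: Σm=0; 14 even; l₃=7∈[5,7].
(2·1+1)(2·6+1)(2·7+1) = 585
Δ: 0! 2! 12! / 15! → 1/1365
sum: t=0:+1/518400 = 1/518400
3j²(1 6 7; 0 0 0) = Δ·Π!·Σ² = 7/195  (sign -1)
sum: t=0:+1/1935360 = 1/1935360
3j²(1 6 7; -1 2 -1) = Δ·Π!·Σ² = 1/91  (sign +1)
combine: 4πI² = 585·7/195·1/91 = 3/13
take √, sign -1: I = -0.13551395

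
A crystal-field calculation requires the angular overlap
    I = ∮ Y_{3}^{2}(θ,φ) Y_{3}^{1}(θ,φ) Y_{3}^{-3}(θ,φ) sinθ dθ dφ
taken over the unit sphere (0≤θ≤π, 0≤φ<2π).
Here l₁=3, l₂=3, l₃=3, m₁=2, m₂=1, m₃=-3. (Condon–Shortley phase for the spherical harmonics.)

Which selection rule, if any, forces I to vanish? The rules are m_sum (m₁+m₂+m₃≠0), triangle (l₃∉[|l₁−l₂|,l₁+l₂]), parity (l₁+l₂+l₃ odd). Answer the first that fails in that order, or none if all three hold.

Σmᵢ = 0  ✓
l₃∈[|l₁−l₂|,l₁+l₂]=[0,6], have l₃=3  ✓
Σlᵢ = 9 ⇒ odd  ✗

parity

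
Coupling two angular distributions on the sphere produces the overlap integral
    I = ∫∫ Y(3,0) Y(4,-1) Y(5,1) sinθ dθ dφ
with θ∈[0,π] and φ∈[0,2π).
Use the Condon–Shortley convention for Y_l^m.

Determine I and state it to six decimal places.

Rules hold: Σm=0, L=12 even, 1≤5≤7.
N = 7·9·11 = 693
Δ = 2!·4!·6!/13! = 1/180180
Racah Σ t=0..2: t=0:+1/576 t=1:−1/144 t=2:+1/576 = -1/288
⇒ 3j(3 4 5; 0 0 0)² = 20/1001, sgn +1
Racah Σ t=0..2: t=0:+1/432 t=1:−1/192 t=2:+1/1440 = -19/8640
⇒ 3j(3 4 5; 0 -1 1)² = 361/30030, sgn -1
4πI² = N·(3j₀)²·(3jₘ)² = 2166/13013
I = -1·√(0.166449/4π) = -0.11508947

-0.115089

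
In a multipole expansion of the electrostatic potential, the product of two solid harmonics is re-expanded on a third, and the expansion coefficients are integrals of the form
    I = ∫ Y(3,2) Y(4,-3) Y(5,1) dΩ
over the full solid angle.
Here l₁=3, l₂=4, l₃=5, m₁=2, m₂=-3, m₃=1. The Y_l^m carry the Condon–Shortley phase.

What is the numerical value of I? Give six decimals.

0.160929

Checks pass: Σm=0; 12 even; l₃=5∈[1,7].
(2·3+1)(2·4+1)(2·5+1) = 693
Δ: 2! 4! 6! / 13! → 1/180180
sum: t=0:+1/576 t=1:−1/144 t=2:+1/576 = -1/288
3j²(3 4 5; 0 0 0) = Δ·Π!·Σ² = 20/1001  (sign +1)
sum: t=0:+1/1440 t=1:−1/17280 = 11/17280
3j²(3 4 5; 2 -3 1) = Δ·Π!·Σ² = 11/468  (sign +1)
combine: 4πI² = 693·20/1001·11/468 = 55/169
take √, sign +1: I = 0.16092854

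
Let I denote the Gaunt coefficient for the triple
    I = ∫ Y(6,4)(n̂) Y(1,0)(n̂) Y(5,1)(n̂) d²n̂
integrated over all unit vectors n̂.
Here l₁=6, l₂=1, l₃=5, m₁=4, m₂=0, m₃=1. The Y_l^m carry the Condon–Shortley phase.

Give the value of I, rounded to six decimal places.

4 + 0 + 1 = 5 ≠ 0: azimuthal integral kills it; I = 0

0.000000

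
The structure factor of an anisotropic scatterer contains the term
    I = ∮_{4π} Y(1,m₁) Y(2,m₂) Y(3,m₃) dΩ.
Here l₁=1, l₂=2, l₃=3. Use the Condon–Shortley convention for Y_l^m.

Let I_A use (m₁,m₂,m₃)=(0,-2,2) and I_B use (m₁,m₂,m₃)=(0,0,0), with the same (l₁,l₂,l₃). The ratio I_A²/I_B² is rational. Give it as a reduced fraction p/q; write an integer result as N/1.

5/9

l's match ⇒ only the (l;m) 3-j factors differ between A and B.
A: triangle coeff Δ(1,2,3) = 1/105; Σ_t [0,0]: t=0:+1/24 = 1/24; (3j)²=1/21 [(1 2 3; 0 -2 2)], sign=-1
B: triangle coeff Δ(1,2,3) = 1/105; Σ_t [0,0]: t=0:+1/4 = 1/4; (3j)²=3/35 [(1 2 3; 0 0 0)], sign=-1
I_A²/I_B² = (1/21)/(3/35) = 5/9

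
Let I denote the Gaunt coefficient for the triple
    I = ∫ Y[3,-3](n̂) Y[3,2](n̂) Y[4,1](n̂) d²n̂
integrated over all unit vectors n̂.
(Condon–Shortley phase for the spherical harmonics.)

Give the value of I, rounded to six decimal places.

0.140463

Rules hold: Σm=0, L=10 even, 0≤4≤6.
N = 7·7·9 = 441
Δ = 2!·4!·4!/11! = 1/34650
Racah Σ t=0..2: t=0:+1/72 t=1:−1/16 t=2:+1/72 = -5/144
⇒ 3j(3 3 4; 0 0 0)² = 2/77, sgn -1
Racah Σ t=2..2: t=2:+1/288 = 1/288
⇒ 3j(3 3 4; -3 2 1)² = 5/231, sgn -1
4πI² = N·(3j₀)²·(3jₘ)² = 30/121
I = +1·√(0.247934/4π) = 0.14046335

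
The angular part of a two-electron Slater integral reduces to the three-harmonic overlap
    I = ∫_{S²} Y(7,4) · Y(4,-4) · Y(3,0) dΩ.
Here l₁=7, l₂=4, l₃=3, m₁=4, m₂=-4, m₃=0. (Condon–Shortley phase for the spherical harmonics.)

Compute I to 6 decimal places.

0.086551

Checks pass: Σm=0; 14 even; l₃=3∈[3,11].
(2·7+1)(2·4+1)(2·3+1) = 945
Δ: 8! 6! 0! / 15! → 1/45045
sum: t=4:+1/20736 = 1/20736
3j²(7 4 3; 0 0 0) = Δ·Π!·Σ² = 35/1287  (sign -1)
sum: t=0:+1/1451520 = 1/1451520
3j²(7 4 3; 4 -4 0) = Δ·Π!·Σ² = 1/273  (sign -1)
combine: 4πI² = 945·35/1287·1/273 = 175/1859
take √, sign +1: I = 0.08655146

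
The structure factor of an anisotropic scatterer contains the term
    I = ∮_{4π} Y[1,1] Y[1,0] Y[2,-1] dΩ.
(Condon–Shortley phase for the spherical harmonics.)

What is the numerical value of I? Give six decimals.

Checks pass: Σm=0; 4 even; l₃=2∈[0,2].
(2·1+1)(2·1+1)(2·2+1) = 45
Δ: 0! 2! 2! / 5! → 1/30
sum: t=0:+1/1 = 1/1
3j²(1 1 2; 0 0 0) = Δ·Π!·Σ² = 2/15  (sign +1)
sum: t=0:+1/2 = 1/2
3j²(1 1 2; 1 0 -1) = Δ·Π!·Σ² = 1/10  (sign -1)
combine: 4πI² = 45·2/15·1/10 = 3/5
take √, sign -1: I = -0.21850969

-0.218510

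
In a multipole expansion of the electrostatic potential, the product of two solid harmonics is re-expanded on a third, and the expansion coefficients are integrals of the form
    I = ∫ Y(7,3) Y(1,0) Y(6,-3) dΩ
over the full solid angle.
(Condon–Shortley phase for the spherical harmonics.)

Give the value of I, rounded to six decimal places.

m-sum 0 ✓  L=14 even ✓  6≤6≤8 ✓
Π(2lᵢ+1) = 15×3×13 = 585
triangle coeff Δ(7,1,6) = 1/1365
Σ_t [1,1]: t=1:−1/518400 = -1/518400
(3j)²=7/195 [(7 1 6; 0 0 0)], sign=-1
Σ_t [1,1]: t=1:−1/2177280 = -1/2177280
(3j)²=8/273 [(7 1 6; 3 0 -3)], sign=+1
⇒ 4πI² = 8/13
I = (-1)√(8/13/(4π)) = -0.22129336

-0.221293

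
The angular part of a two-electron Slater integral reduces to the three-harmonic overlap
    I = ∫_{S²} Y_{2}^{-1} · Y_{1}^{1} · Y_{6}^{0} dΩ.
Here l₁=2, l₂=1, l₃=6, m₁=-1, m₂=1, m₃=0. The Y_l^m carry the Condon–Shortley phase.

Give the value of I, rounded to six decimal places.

0.000000

triangle: need 1≤l₃≤3, have 6; I=0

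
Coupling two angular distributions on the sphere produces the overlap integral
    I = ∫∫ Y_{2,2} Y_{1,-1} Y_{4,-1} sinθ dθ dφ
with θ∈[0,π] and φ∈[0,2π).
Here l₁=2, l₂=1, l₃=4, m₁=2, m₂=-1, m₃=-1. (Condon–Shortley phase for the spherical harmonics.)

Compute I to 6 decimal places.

0.000000

triangle: need 1≤l₃≤3, have 4; I=0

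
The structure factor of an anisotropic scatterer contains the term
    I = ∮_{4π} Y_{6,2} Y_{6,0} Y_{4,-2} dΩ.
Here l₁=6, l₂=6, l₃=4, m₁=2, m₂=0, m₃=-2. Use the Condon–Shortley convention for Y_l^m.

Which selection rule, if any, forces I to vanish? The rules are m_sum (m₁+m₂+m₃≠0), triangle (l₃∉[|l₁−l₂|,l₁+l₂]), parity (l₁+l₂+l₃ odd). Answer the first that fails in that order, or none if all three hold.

azimuthal sum: 2 + 0 − 2 = 0  ✓
0 ≤ 4 ≤ 12 (triangle on l)  ✓
L = 6 + 6 + 4 = 16 (even)  ✓

none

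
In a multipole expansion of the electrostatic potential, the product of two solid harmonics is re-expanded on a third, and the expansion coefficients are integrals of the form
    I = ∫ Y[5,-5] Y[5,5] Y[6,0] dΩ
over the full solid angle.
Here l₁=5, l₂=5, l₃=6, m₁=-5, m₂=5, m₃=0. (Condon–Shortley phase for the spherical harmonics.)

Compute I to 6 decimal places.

0.046023

Checks pass: Σm=0; 16 even; l₃=6∈[0,10].
(2·5+1)(2·5+1)(2·6+1) = 1573
Δ: 4! 6! 6! / 17! → 1/28588560
sum: t=0:+1/345600 t=1:−1/13824 t=2:+1/5184 t=3:−1/13824 t=4:+1/345600 = 7/129600
3j²(5 5 6; 0 0 0) = Δ·Π!·Σ² = 80/7293  (sign +1)
sum: t=4:+1/12441600 = 1/12441600
3j²(5 5 6; -5 5 0) = Δ·Π!·Σ² = 15/9724  (sign +1)
combine: 4πI² = 1573·80/7293·15/9724 = 100/3757
take √, sign +1: I = 0.04602295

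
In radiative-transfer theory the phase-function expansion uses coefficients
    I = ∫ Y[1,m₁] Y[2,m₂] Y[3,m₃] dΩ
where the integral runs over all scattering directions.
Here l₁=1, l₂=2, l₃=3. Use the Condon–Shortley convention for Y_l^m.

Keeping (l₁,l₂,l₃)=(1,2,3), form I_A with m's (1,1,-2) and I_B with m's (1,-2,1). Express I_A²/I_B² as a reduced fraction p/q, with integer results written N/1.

l's match ⇒ only the (l;m) 3-j factors differ between A and B.
A: triangle coeff Δ(1,2,3) = 1/105; Σ_t [0,0]: t=0:+1/12 = 1/12; (3j)²=2/21 [(1 2 3; 1 1 -2)], sign=-1
B: triangle coeff Δ(1,2,3) = 1/105; Σ_t [0,0]: t=0:+1/48 = 1/48; (3j)²=1/105 [(1 2 3; 1 -2 1)], sign=+1
I_A²/I_B² = (2/21)/(1/105) = 10/1

10/1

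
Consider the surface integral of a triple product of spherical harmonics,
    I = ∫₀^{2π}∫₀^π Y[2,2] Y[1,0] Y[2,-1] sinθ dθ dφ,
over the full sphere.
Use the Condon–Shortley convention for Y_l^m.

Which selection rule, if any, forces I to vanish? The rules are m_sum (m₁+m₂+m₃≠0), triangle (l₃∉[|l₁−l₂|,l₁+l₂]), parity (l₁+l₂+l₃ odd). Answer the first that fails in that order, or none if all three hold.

m_sum

Σmᵢ = 1  ✗
l₃∈[|l₁−l₂|,l₁+l₂]=[1,3], have l₃=2
Σlᵢ = 5 ⇒ odd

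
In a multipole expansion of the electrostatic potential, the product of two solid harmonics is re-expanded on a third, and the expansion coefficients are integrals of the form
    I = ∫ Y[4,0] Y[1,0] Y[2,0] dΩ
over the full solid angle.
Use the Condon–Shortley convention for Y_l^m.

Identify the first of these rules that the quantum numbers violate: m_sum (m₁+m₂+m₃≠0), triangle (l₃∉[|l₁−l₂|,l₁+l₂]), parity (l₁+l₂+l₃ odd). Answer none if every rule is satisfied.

triangle

Σmᵢ = 0  ✓
l₃∈[|l₁−l₂|,l₁+l₂]=[3,5], have l₃=2  ✗
Σlᵢ = 7 ⇒ odd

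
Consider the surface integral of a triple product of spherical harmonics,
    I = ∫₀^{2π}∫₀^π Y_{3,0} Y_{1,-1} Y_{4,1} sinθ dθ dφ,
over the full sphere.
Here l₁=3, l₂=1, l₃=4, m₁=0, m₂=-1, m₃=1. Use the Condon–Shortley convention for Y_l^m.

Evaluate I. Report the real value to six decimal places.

m-sum 0 ✓  L=8 even ✓  2≤4≤4 ✓
Π(2lᵢ+1) = 7×3×9 = 189
triangle coeff Δ(3,1,4) = 1/252
Σ_t [0,0]: t=0:+1/36 = 1/36
(3j)²=4/63 [(3 1 4; 0 0 0)], sign=+1
Σ_t [0,0]: t=0:+1/72 = 1/72
(3j)²=5/126 [(3 1 4; 0 -1 1)], sign=-1
⇒ 4πI² = 10/21
I = (-1)√(10/21/(4π)) = -0.19466390

-0.194664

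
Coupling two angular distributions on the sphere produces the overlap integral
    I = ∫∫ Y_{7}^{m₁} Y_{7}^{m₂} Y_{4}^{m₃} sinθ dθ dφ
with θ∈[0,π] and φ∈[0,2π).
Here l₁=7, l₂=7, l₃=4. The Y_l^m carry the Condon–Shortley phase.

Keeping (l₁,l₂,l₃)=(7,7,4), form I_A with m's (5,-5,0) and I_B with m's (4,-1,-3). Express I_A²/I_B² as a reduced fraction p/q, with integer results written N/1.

Shared (l₁,l₂,l₃)=(7,7,4): N and (l;000)² cancel in I_A²/I_B².
A: Δ = 10!·4!·4!/19! = 1/58198140; Racah Σ t=0..2: t=0:+1/58060800 t=1:−1/13063680 t=2:+1/46448640 = -79/2090188800; ⇒ 3j(7 7 4; 5 -5 0)² = 68651/5290740, sgn -1
B: Δ = 10!·4!·4!/19! = 1/58198140; Racah Σ t=2..3: t=2:+1/11612160 t=3:−1/4354560 = -1/6967296; ⇒ 3j(7 7 4; 4 -1 -3)² = 625/50388, sgn +1
I_A²/I_B² = (68651/5290740)/(625/50388) = 68651/65625

68651/65625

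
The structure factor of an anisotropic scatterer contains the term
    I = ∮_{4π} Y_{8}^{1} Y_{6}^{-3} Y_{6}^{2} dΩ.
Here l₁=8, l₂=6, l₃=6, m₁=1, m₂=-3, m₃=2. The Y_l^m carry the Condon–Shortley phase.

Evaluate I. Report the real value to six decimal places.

0.060184

Rules hold: Σm=0, L=20 even, 2≤6≤14.
N = 17·13·13 = 2873
Δ = 8!·8!·4!/21! = 1/1309458150
Racah Σ t=2..6: t=2:+1/49766400 t=3:−1/3110400 t=4:+1/1327104 t=5:−1/3110400 t=6:+1/49766400 = 1/6635520
⇒ 3j(8 6 6; 0 0 0)² = 350/46189, sgn +1
Racah Σ t=0..3: t=0:+1/1219276800 t=1:−1/29030400 t=2:+1/6220800 t=3:−1/9953280 = 13/487710720
⇒ 3j(8 6 6; 1 -3 2)² = 52/24871, sgn +1
4πI² = N·(3j₀)²·(3jₘ)² = 33800/742577
I = +1·√(0.0455172/4π) = 0.06018422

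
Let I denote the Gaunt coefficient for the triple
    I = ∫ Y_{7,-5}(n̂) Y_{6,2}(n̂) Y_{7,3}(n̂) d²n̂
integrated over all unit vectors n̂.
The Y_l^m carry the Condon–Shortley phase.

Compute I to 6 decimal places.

Checks pass: Σm=0; 20 even; l₃=7∈[1,13].
(2·7+1)(2·6+1)(2·7+1) = 2925
Δ: 6! 8! 6! / 21! → 1/2444321880
sum: t=0:+1/2612736000 t=1:−1/20736000 t=2:+1/1658880 t=3:−1/746496 t=4:+1/1658880 t=5:−1/20736000 t=6:+1/2612736000 = -1/4354560
3j²(7 6 7; 0 0 0) = Δ·Π!·Σ² = 1000/138567  (sign +1)
sum: t=4:+1/92897280 t=5:−1/21772800 t=6:+1/49766400 = -1/66355200
3j²(7 6 7; -5 2 3) = Δ·Π!·Σ² = 63/8398  (sign -1)
combine: 4πI² = 2925·1000/138567·63/8398 = 2362500/14919047
take √, sign -1: I = -0.11225623

-0.112256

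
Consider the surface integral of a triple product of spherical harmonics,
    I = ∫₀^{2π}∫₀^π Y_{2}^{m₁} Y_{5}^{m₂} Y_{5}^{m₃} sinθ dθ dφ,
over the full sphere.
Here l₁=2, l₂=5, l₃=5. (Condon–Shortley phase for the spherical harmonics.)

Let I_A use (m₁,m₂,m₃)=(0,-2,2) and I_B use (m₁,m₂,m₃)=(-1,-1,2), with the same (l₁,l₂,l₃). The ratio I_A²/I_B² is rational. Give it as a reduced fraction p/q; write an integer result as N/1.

6/7

l's match ⇒ only the (l;m) 3-j factors differ between A and B.
A: triangle coeff Δ(2,5,5) = 1/38610; Σ_t [0,2]: t=0:+1/2880 t=1:−1/1440 t=2:+1/20160 = -1/3360; (3j)²=6/715 [(2 5 5; 0 -2 2)], sign=+1
B: triangle coeff Δ(2,5,5) = 1/38610; Σ_t [1,2]: t=1:−1/1440 t=2:+1/2880 = -1/2880; (3j)²=7/715 [(2 5 5; -1 -1 2)], sign=+1
I_A²/I_B² = (6/715)/(7/715) = 6/7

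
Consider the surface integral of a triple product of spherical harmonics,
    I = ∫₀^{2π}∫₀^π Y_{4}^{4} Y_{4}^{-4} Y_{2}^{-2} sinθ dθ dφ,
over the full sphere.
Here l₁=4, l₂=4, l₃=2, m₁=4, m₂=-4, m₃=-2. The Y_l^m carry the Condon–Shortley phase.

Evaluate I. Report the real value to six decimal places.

0.000000

Σmᵢ = -2 ≠ 0, so the φ-integral vanishes; I = 0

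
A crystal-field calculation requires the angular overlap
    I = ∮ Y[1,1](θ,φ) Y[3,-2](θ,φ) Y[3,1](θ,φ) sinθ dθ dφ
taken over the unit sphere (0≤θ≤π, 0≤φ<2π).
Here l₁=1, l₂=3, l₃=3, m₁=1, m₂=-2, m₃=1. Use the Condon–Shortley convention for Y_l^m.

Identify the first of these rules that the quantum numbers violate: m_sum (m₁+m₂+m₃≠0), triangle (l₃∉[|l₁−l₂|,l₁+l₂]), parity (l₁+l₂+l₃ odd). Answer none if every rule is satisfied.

parity

m₁+m₂+m₃ = 1 − 2 + 1 = 0  ✓
triangle: |1−3|=2 ≤ l₃=3 ≤ 1+3=4  ✓
parity: l₁+l₂+l₃ = 7 is odd  ✗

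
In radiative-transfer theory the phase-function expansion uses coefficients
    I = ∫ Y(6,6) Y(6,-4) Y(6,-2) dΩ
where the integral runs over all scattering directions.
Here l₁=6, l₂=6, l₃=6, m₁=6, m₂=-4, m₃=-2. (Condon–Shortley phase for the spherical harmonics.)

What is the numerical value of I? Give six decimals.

-0.158872

Rules hold: Σm=0, L=18 even, 0≤6≤12.
N = 13·13·13 = 2197
Δ = 6!·6!·6!/19! = 1/325909584
Racah Σ t=0..6: t=0:+1/373248000 t=1:−1/1728000 t=2:+1/110592 t=3:−1/46656 t=4:+1/110592 t=5:−1/1728000 t=6:+1/373248000 = -7/1555200
⇒ 3j(6 6 6; 0 0 0)² = 400/46189, sgn -1
Racah Σ t=0..0: t=0:+1/24883200 = 1/24883200
⇒ 3j(6 6 6; 6 -4 -2)² = 70/4199, sgn +1
4πI² = N·(3j₀)²·(3jₘ)² = 364000/1147619
I = -1·√(0.317178/4π) = -0.15887183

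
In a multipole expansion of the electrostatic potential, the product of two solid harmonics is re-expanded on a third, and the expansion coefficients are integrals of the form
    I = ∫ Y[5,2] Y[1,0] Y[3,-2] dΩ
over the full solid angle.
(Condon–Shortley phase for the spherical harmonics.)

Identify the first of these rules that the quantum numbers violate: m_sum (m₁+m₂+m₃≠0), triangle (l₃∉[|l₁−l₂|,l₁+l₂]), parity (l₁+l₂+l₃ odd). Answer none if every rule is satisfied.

triangle

azimuthal sum: 2 + 0 − 2 = 0  ✓
4 ≤ 3 ≤ 6 (triangle on l)  ✗
L = 5 + 1 + 3 = 9 (odd)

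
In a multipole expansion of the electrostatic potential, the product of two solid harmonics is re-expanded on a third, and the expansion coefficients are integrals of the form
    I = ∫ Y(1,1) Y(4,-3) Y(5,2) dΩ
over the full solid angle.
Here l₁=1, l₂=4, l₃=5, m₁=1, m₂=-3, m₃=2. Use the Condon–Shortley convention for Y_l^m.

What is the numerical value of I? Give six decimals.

0.085055

Checks pass: Σm=0; 10 even; l₃=5∈[3,5].
(2·1+1)(2·4+1)(2·5+1) = 297
Δ: 0! 2! 8! / 11! → 1/495
sum: t=0:+1/576 = 1/576
3j²(1 4 5; 0 0 0) = Δ·Π!·Σ² = 5/99  (sign -1)
sum: t=0:+1/10080 = 1/10080
3j²(1 4 5; 1 -3 2) = Δ·Π!·Σ² = 1/165  (sign -1)
combine: 4πI² = 297·5/99·1/165 = 1/11
take √, sign +1: I = 0.08505478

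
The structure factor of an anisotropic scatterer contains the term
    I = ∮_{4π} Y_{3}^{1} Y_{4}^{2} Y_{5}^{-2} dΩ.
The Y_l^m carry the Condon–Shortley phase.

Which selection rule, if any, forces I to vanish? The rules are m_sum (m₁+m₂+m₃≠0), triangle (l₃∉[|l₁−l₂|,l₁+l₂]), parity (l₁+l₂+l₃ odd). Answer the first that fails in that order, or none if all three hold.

azimuthal sum: 1 + 2 − 2 = 1  ✗
1 ≤ 5 ≤ 7 (triangle on l)
L = 3 + 4 + 5 = 12 (even)

m_sum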